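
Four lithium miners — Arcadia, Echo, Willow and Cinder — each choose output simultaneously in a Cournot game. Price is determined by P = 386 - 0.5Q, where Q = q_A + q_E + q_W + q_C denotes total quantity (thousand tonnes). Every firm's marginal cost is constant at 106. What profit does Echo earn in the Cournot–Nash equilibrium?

Each firm earns π_i = (386 - 0.5Q)q_i - 106q_i.
Setting ∂π_i/∂q_i = 0 with rivals' quantities fixed: 280 - q_i - (1/2)·Σ_{j≠i} q_j = 0.
By symmetry each firm produces the same amount; substituting Σ_{j≠i} q_j = 3q_i yields q_i = 280/(5/2) = 112.
Price P = 386 - (1/2)·448 = 162.
Echo's profit: (162 - 106)·112 = 6272.

6272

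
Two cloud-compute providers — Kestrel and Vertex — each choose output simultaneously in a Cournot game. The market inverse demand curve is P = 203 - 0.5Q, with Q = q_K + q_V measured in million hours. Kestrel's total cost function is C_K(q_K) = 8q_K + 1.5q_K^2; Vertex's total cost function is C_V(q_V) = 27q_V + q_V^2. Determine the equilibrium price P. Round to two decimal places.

Kestrel's profit: π_K = (203 - 0.5Q)q_K - (8q_K + (3/2)q_K²). Setting ∂π_K/∂q_K = 0: 195 - 4q_K - (1/2)(q_V) = 0.
Vertex's first-order condition: 176 - 3q_V - (1/2)(q_K) = 0.
Rearranging gives the reaction functions q_K = (195 - (1/2)q_V)/4 and q_V = (176 - (1/2)q_K)/3.
Substituting one into the other gives q_K = 1988/47 and q_V = 51.6170.
Total output Q = 93.9149, so price P = 203 - (1/2)·93.9149 = 156.0426.

156.04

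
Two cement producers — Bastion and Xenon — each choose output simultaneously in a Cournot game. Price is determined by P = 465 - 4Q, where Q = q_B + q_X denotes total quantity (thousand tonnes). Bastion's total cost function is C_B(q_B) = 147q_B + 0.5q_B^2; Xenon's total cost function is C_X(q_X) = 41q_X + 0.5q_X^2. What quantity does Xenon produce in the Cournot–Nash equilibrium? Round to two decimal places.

Bastion's profit: π_B = (465 - 4Q)q_B - (147q_B + (1/2)q_B²). Setting ∂π_B/∂q_B = 0: 318 - 9q_B - 4(q_X) = 0.
Xenon's first-order condition: 424 - 9q_X - 4(q_B) = 0.
Best responses: q_B = (318 - 4q_X)/9, q_X = (424 - 4q_B)/9.
Solving the pair: q_B = 1166/65, q_X = 39.1385.

39.14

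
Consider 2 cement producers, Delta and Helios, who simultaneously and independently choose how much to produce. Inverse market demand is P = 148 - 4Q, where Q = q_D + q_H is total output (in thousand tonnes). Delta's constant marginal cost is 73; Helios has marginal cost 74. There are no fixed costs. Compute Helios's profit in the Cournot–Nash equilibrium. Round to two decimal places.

Delta's profit: π_D = (148 - 4Q)q_D - (73q_D). Setting ∂π_D/∂q_D = 0: 75 - 8q_D - 4(q_H) = 0.
Helios's first-order condition: 74 - 8q_H - 4(q_D) = 0.
So q_D = (75 - 4q_H)/8 and q_H = (74 - 4q_D)/8.
Substituting one into the other gives q_D = 19/3 and q_H = 73/12.
Price P = 148 - 4·(149/12) = 295/3.
Helios's profit: (295/3 - 74)·(73/12) = 148.0278.

148.03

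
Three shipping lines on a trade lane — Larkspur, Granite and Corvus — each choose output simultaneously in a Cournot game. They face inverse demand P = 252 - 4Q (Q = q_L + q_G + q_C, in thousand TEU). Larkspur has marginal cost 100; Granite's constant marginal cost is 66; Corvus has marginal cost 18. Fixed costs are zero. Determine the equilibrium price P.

Larkspur's profit: π_L = (252 - 4Q)q_L - (100q_L). Setting ∂π_L/∂q_L = 0: 152 - 8q_L - 4(q_G + q_C) = 0.
Granite's first-order condition: 186 - 8q_G - 4(q_L + q_C) = 0.
Corvus's first-order condition: 234 - 8q_C - 4(q_L + q_G) = 0.
Adding the 3 first-order conditions: 572 − 16Q = 0, so Q = 143/4.
Back-substituting: q_L = (152 − 143)/4 = 9/4, q_G = (186 − 143)/4 = 43/4, q_C = (234 − 143)/4 = 91/4.
Total output Q = 143/4, so price P = 252 - 4·(143/4) = 109.

109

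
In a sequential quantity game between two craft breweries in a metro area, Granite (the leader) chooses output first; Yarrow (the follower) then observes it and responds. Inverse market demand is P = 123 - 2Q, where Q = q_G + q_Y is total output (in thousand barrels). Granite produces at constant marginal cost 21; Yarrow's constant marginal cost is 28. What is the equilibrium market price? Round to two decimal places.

48.25

Solve by backward induction. Given q_G, the follower Yarrow maximises π_Y = (123 - 2q_G - 2q_Y)q_Y - 28q_Y.
Setting the follower's marginal profit to zero, 95 - 2q_G - 4q_Y = 0, i.e. q_Y = (95 - 2q_G)/4.
The leader anticipates this reaction. Substituting into P = 123 - 2Q gives P = 151/2 - q_G, so π_G = (151/2 - q_G)q_G - 21q_G.
Maximising: ∂π_G/∂q_G = 109/2 - 2q_G = 0, giving q_G = 109/4.
Then q_Y = (95 - 2·(109/4))/4 = 81/8.
Total output Q = 299/8, so price P = 123 - 2·(299/8) = 193/4.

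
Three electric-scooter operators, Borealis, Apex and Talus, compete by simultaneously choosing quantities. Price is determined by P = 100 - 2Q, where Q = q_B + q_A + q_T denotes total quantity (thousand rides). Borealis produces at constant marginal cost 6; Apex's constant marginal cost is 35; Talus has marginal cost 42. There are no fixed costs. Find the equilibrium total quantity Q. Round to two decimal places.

Borealis's profit: π_B = (100 - 2Q)q_B - (6q_B). Setting ∂π_B/∂q_B = 0: 94 - 4q_B - 2(q_A + q_T) = 0.
Apex's profit: π_A = (100 - 2Q)q_A - (35q_A). Setting ∂π_A/∂q_A = 0: 65 - 4q_A - 2(q_B + q_T) = 0.
Talus's first-order condition: 58 - 4q_T - 2(q_B + q_A) = 0.
Adding the 3 conditions: 217 − 4Q − 4Q = 0, i.e. Q = 217/8.
Back-substituting: q_B = (94 − 217/4)/2 = 159/8, q_A = (65 − 217/4)/2 = 43/8, q_T = (58 − 217/4)/2 = 15/8.
Total output Q = 159/8 + 43/8 + 15/8 = 217/8.

27.13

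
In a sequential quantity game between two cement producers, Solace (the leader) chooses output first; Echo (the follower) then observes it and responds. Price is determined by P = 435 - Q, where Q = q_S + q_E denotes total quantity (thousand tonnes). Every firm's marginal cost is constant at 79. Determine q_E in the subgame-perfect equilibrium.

89

Solve by backward induction. Given q_S, the follower Echo maximises π_E = (435 - q_S - q_E)q_E - 79q_E.
Setting the follower's marginal profit to zero, 356 - q_S - 2q_E = 0, i.e. q_E = (356 - q_S)/2.
Solace substitutes q_E(q_S) into its own profit: π_S = q_S(435 - q_S - (356 - q_S)/2) - 79q_S = (257 - (1/2)q_S)q_S - 79q_S.
The leader's first-order condition 178 - q_S = 0 yields q_S = 178.
Then q_E = (356 - 178)/2 = 89.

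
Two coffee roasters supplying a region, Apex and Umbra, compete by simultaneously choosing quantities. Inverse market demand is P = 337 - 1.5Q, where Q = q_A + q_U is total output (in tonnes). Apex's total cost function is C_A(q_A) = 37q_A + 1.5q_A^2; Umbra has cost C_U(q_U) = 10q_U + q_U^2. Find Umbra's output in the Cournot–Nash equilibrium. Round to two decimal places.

Apex's profit: π_A = (337 - 1.5Q)q_A - (37q_A + (3/2)q_A²). Setting ∂π_A/∂q_A = 0: 300 - 6q_A - (3/2)(q_U) = 0.
Umbra's first-order condition: 327 - 5q_U - (3/2)(q_A) = 0.
So q_A = (300 - (3/2)q_U)/6 and q_U = (327 - (3/2)q_A)/5.
Solving the pair: q_A = 1346/37, q_U = 54.4865.

54.49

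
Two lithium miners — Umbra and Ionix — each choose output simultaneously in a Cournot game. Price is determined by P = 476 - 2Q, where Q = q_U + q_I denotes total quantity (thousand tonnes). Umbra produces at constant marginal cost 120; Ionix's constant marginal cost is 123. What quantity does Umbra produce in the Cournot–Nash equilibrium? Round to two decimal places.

Umbra's profit: π_U = (476 - 2Q)q_U - (120q_U). Setting ∂π_U/∂q_U = 0: 356 - 4q_U - 2(q_I) = 0.
Ionix's profit: π_I = (476 - 2Q)q_I - (123q_I). Setting ∂π_I/∂q_I = 0: 353 - 4q_I - 2(q_U) = 0.
Best responses: q_U = (356 - 2q_I)/4, q_I = (353 - 2q_U)/4.
Substituting one into the other gives q_U = 359/6 and q_I = 175/3.

59.83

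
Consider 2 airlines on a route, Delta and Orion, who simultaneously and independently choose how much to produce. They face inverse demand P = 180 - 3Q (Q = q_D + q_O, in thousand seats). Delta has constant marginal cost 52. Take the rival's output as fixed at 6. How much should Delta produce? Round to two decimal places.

With the rival's output fixed at 6, Delta's profit is π_D = (180 - 3·6 - 3q_D)q_D - (52q_D) = (162 - 3q_D)q_D - (52q_D).
∂π_D/∂q_D = 110 - 6q_D = 0, so q_D = 55/3.

18.33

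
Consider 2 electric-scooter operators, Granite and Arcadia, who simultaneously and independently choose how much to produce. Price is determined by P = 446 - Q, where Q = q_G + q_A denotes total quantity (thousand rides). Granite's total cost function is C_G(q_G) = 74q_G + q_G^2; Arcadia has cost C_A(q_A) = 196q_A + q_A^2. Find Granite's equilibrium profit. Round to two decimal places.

Granite's profit: π_G = (446 - Q)q_G - (74q_G + q_G²). Setting ∂π_G/∂q_G = 0: 372 - 4q_G - (q_A) = 0.
Arcadia's first-order condition: 250 - 4q_A - (q_G) = 0.
Rearranging gives the reaction functions q_G = (372 - q_A)/4 and q_A = (250 - q_G)/4.
Substituting one into the other gives q_G = 1238/15 and q_A = 628/15.
Price P = 446 - 622/5 = 1608/5.
Granite's profit: (1608/5)·(1238/15) - 74·(1238/15) - (1238/15)² = 13623.5022.

13623.50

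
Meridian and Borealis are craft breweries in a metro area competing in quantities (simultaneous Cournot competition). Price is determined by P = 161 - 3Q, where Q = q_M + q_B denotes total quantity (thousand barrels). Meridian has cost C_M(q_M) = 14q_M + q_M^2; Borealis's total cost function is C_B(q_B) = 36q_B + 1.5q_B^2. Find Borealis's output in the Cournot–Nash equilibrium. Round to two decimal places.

8.87

Meridian's profit: π_M = (161 - 3Q)q_M - (14q_M + q_M²). Setting ∂π_M/∂q_M = 0: 147 - 8q_M - 3(q_B) = 0.
Borealis's profit: π_B = (161 - 3Q)q_B - (36q_B + (3/2)q_B²). Setting ∂π_B/∂q_B = 0: 125 - 9q_B - 3(q_M) = 0.
Rearranging gives the reaction functions q_M = (147 - 3q_B)/8 and q_B = (125 - 3q_M)/9.
Solving the pair: q_M = 316/21, q_B = 559/63.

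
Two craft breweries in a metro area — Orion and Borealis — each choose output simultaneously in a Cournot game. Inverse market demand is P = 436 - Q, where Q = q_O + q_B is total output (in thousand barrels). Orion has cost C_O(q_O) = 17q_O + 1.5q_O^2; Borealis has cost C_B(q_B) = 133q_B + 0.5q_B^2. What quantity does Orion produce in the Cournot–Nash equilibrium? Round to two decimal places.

68.14

Orion's profit: π_O = (436 - Q)q_O - (17q_O + (3/2)q_O²). Setting ∂π_O/∂q_O = 0: 419 - 5q_O - (q_B) = 0.
Borealis's first-order condition: 303 - 3q_B - (q_O) = 0.
Best responses: q_O = (419 - q_B)/5, q_B = (303 - q_O)/3.
Solving the pair: q_O = 477/7, q_B = 548/7.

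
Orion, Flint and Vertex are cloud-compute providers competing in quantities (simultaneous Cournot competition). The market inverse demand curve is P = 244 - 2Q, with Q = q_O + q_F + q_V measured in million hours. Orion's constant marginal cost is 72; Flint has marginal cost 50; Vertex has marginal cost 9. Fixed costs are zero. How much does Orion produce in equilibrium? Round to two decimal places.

Orion's profit: π_O = (244 - 2Q)q_O - (72q_O). Setting ∂π_O/∂q_O = 0: 172 - 4q_O - 2(q_F + q_V) = 0.
Flint's first-order condition: 194 - 4q_F - 2(q_O + q_V) = 0.
Vertex's profit: π_V = (244 - 2Q)q_V - (9q_V). Setting ∂π_V/∂q_V = 0: 235 - 4q_V - 2(q_O + q_F) = 0.
Summing all 3 equations gives 601 − 8Q = 0, hence Q = 601/8.
Back-substituting: q_O = (172 − 601/4)/2 = 87/8, q_F = (194 − 601/4)/2 = 175/8, q_V = (235 − 601/4)/2 = 339/8.

10.88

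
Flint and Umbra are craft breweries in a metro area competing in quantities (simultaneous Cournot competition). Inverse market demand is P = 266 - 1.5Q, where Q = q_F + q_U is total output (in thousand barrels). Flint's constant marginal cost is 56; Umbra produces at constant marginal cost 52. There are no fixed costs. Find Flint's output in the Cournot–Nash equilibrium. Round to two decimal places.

Flint's profit: π_F = (266 - 1.5Q)q_F - (56q_F). Setting ∂π_F/∂q_F = 0: 210 - 3q_F - (3/2)(q_U) = 0.
Umbra's first-order condition: 214 - 3q_U - (3/2)(q_F) = 0.
So q_F = (210 - (3/2)q_U)/3 and q_U = (214 - (3/2)q_F)/3.
Solving the pair: q_F = 412/9, q_U = 436/9.

45.78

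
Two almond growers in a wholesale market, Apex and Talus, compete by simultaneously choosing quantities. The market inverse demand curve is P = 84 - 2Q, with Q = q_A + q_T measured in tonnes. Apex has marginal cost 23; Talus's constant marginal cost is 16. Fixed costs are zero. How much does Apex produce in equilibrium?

9

Apex's profit: π_A = (84 - 2Q)q_A - (23q_A). Setting ∂π_A/∂q_A = 0: 61 - 4q_A - 2(q_T) = 0.
Talus's profit: π_T = (84 - 2Q)q_T - (16q_T). Setting ∂π_T/∂q_T = 0: 68 - 4q_T - 2(q_A) = 0.
So q_A = (61 - 2q_T)/4 and q_T = (68 - 2q_A)/4.
Solving the pair: q_A = 9, q_T = 25/2.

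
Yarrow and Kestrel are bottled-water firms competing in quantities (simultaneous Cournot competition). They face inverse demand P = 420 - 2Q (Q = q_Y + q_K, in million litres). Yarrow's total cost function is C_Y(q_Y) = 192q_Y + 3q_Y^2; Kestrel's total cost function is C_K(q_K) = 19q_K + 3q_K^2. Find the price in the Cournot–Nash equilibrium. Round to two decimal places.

315.17

Yarrow's profit: π_Y = (420 - 2Q)q_Y - (192q_Y + 3q_Y²). Setting ∂π_Y/∂q_Y = 0: 228 - 10q_Y - 2(q_K) = 0.
Kestrel's first-order condition: 401 - 10q_K - 2(q_Y) = 0.
Best responses: q_Y = (228 - 2q_K)/10, q_K = (401 - 2q_Y)/10.
Substituting one into the other gives q_Y = 739/48 and q_K = 1777/48.
Total output Q = 629/12, so price P = 420 - 2·(629/12) = 1891/6.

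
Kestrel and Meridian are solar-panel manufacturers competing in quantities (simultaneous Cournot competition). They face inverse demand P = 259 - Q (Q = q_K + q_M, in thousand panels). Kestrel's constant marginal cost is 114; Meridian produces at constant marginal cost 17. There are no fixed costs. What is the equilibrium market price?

Kestrel's profit: π_K = (259 - Q)q_K - (114q_K). Setting ∂π_K/∂q_K = 0: 145 - 2q_K - (q_M) = 0.
Meridian's first-order condition: 242 - 2q_M - (q_K) = 0.
So q_K = (145 - q_M)/2 and q_M = (242 - q_K)/2.
Substituting one into the other gives q_K = 16 and q_M = 113.
Total output Q = 129, so price P = 259 - 129 = 130.

130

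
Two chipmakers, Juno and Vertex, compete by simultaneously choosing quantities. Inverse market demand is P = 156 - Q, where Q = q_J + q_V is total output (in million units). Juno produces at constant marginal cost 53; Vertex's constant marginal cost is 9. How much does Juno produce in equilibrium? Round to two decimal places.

19.67

Juno's profit: π_J = (156 - Q)q_J - (53q_J). Setting ∂π_J/∂q_J = 0: 103 - 2q_J - (q_V) = 0.
Vertex's profit: π_V = (156 - Q)q_V - (9q_V). Setting ∂π_V/∂q_V = 0: 147 - 2q_V - (q_J) = 0.
So q_J = (103 - q_V)/2 and q_V = (147 - q_J)/2.
Substituting one into the other gives q_J = 59/3 and q_V = 191/3.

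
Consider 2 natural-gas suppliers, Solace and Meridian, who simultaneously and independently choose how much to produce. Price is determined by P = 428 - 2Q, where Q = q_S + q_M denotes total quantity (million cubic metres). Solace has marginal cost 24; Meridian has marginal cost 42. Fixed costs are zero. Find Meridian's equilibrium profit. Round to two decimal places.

Solace's profit: π_S = (428 - 2Q)q_S - (24q_S). Setting ∂π_S/∂q_S = 0: 404 - 4q_S - 2(q_M) = 0.
Meridian's profit: π_M = (428 - 2Q)q_M - (42q_M). Setting ∂π_M/∂q_M = 0: 386 - 4q_M - 2(q_S) = 0.
Best responses: q_S = (404 - 2q_M)/4, q_M = (386 - 2q_S)/4.
Substituting one into the other gives q_S = 211/3 and q_M = 184/3.
Price P = 428 - 2·(395/3) = 494/3.
Meridian's profit: (494/3 - 42)·(184/3) = 7523.5556.

7523.56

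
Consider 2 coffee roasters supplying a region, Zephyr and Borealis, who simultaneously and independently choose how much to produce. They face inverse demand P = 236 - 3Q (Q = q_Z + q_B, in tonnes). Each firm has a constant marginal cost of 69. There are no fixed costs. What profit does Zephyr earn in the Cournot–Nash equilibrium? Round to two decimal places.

A representative firm's profit is π_i = q_i(236 - 3Q) - 69q_i.
First-order condition (treating rivals' output as given): 167 - 6q_i - 3q_j = 0.
By symmetry each firm produces the same amount; substituting q_j = q_i yields q_i = 167/9.
Price P = 236 - 3·(334/9) = 374/3.
Zephyr's profit: (374/3 - 69)·(167/9) = 1032.9259.

1032.93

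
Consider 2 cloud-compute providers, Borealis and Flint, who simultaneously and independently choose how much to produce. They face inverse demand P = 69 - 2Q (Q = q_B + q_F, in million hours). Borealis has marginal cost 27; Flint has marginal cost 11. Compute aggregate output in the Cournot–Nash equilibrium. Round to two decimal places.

16.67

Borealis's profit: π_B = (69 - 2Q)q_B - (27q_B). Setting ∂π_B/∂q_B = 0: 42 - 4q_B - 2(q_F) = 0.
Flint's profit: π_F = (69 - 2Q)q_F - (11q_F). Setting ∂π_F/∂q_F = 0: 58 - 4q_F - 2(q_B) = 0.
So q_B = (42 - 2q_F)/4 and q_F = (58 - 2q_B)/4.
Substituting one into the other gives q_B = 13/3 and q_F = 37/3.
Total output Q = 13/3 + 37/3 = 50/3.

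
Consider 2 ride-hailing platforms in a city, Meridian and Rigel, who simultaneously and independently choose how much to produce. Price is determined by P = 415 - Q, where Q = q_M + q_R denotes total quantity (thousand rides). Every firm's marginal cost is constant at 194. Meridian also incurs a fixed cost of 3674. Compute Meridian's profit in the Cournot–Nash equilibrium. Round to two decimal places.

1752.78

A representative firm's profit is π_i = q_i(415 - Q) - 194q_i.
First-order condition (treating rivals' output as given): 221 - 2q_i - q_j = 0.
With identical firms every q_j equals q_i, so q_j = q_i and 221 = 3q_i, giving q_i = 221/3.
Price P = 415 - 442/3 = 803/3.
Meridian's profit: (803/3 - 194)·(221/3) - 3674 = 1752.7778.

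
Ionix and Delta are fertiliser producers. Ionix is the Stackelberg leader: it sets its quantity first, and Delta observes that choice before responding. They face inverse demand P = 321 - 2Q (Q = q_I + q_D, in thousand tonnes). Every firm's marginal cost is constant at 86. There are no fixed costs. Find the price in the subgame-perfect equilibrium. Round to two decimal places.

The follower Delta best-responds to any q_I: π_D = (321 - 2Q)q_D - 86q_D.
Follower FOC: 235 - 2q_I - 4q_D = 0, so q_D(q_I) = (235 - 2q_I)/4.
The leader anticipates this reaction. Substituting into P = 321 - 2Q gives P = 407/2 - q_I, so π_I = (407/2 - q_I)q_I - 86q_I.
Leader FOC: 235/2 - 2q_I = 0, so q_I = 235/4.
Then q_D = (235 - 2·(235/4))/4 = 235/8.
Total output Q = 705/8, so price P = 321 - 2·(705/8) = 579/4.

144.75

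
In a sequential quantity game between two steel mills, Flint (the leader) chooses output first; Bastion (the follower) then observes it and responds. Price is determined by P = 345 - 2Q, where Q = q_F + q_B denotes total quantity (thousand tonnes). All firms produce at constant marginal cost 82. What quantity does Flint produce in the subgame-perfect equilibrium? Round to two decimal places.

65.75

Solve by backward induction. Given q_F, the follower Bastion maximises π_B = (345 - 2q_F - 2q_B)q_B - 82q_B.
∂π_B/∂q_B = 263 - 2q_F - 4q_B = 0 gives the reaction function q_B = (263 - 2q_F)/4.
The leader anticipates this reaction. Substituting into P = 345 - 2Q gives P = 427/2 - q_F, so π_F = (427/2 - q_F)q_F - 82q_F.
The leader's first-order condition 263/2 - 2q_F = 0 yields q_F = 263/4.
Then q_B = (263 - 2·(263/4))/4 = 263/8.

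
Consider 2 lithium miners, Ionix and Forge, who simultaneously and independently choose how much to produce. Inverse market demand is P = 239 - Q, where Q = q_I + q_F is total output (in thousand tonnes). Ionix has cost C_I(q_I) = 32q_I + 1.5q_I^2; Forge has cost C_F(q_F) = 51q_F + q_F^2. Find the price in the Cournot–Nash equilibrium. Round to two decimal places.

Ionix's profit: π_I = (239 - Q)q_I - (32q_I + (3/2)q_I²). Setting ∂π_I/∂q_I = 0: 207 - 5q_I - (q_F) = 0.
Forge's first-order condition: 188 - 4q_F - (q_I) = 0.
So q_I = (207 - q_F)/5 and q_F = (188 - q_I)/4.
Solving the pair: q_I = 640/19, q_F = 733/19.
Total output Q = 1373/19, so price P = 239 - 1373/19 = 166.7368.

166.74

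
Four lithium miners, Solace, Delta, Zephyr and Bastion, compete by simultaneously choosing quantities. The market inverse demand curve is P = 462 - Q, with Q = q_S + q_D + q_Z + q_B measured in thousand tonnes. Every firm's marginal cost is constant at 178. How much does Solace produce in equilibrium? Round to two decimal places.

56.80

A representative firm's profit is π_i = q_i(462 - Q) - 178q_i.
Setting ∂π_i/∂q_i = 0 with rivals' quantities fixed: 284 - 2q_i - Σ_{j≠i} q_j = 0.
With identical firms every q_j equals q_i, so Σ_{j≠i} q_j = 3q_i and 284 = 5q_i, giving q_i = 284/5.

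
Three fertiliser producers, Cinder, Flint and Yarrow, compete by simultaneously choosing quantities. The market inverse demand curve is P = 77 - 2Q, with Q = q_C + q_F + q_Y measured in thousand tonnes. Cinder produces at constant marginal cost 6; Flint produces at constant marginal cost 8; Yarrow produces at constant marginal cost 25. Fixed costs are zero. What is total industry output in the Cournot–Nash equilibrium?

24

Cinder's profit: π_C = (77 - 2Q)q_C - (6q_C). Setting ∂π_C/∂q_C = 0: 71 - 4q_C - 2(q_F + q_Y) = 0.
Flint's first-order condition: 69 - 4q_F - 2(q_C + q_Y) = 0.
Yarrow's first-order condition: 52 - 4q_Y - 2(q_C + q_F) = 0.
Adding the 3 conditions: 192 − 4Q − 4Q = 0, i.e. Q = 24.
Back-substituting: q_C = (71 − 48)/2 = 23/2, q_F = (69 − 48)/2 = 21/2, q_Y = (52 − 48)/2 = 2.
Total output Q = 23/2 + 21/2 + 2 = 24.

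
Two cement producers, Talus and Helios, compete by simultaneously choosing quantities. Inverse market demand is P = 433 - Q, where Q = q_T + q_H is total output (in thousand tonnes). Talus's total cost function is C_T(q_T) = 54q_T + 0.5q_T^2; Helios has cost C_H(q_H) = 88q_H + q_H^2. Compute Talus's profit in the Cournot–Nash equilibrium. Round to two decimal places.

16998.86

Talus's profit: π_T = (433 - Q)q_T - (54q_T + (1/2)q_T²). Setting ∂π_T/∂q_T = 0: 379 - 3q_T - (q_H) = 0.
Helios's profit: π_H = (433 - Q)q_H - (88q_H + q_H²). Setting ∂π_H/∂q_H = 0: 345 - 4q_H - (q_T) = 0.
Best responses: q_T = (379 - q_H)/3, q_H = (345 - q_T)/4.
Solving the pair: q_T = 1171/11, q_H = 656/11.
Price P = 433 - 1827/11 = 266.9091.
Talus's profit: 266.9091·(1171/11) - 54·(1171/11) - (1/2)(1171/11)² = 16998.8554.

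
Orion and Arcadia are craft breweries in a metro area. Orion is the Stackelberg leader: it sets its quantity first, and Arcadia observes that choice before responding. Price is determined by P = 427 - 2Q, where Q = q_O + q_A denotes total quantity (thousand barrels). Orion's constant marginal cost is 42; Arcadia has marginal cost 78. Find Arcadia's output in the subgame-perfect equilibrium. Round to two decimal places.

34.63

Solve by backward induction. Given q_O, the follower Arcadia maximises π_A = (427 - 2q_O - 2q_A)q_A - 78q_A.
Follower FOC: 349 - 2q_O - 4q_A = 0, so q_A(q_O) = (349 - 2q_O)/4.
The leader anticipates this reaction. Substituting into P = 427 - 2Q gives P = 505/2 - q_O, so π_O = (505/2 - q_O)q_O - 42q_O.
The leader's first-order condition 421/2 - 2q_O = 0 yields q_O = 421/4.
Then q_A = (349 - 2·(421/4))/4 = 277/8.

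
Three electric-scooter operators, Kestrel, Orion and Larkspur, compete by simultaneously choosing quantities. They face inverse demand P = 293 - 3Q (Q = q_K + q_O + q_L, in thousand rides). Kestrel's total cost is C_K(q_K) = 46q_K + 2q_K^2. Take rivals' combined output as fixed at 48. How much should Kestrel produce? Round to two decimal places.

With rivals' combined output fixed at 48, Kestrel's profit is π_K = (293 - 3·48 - 3q_K)q_K - (46q_K + 2q_K²) = (149 - 3q_K)q_K - (46q_K + 2q_K²).
∂π_K/∂q_K = 103 - 10q_K = 0, so q_K = 103/10.

10.30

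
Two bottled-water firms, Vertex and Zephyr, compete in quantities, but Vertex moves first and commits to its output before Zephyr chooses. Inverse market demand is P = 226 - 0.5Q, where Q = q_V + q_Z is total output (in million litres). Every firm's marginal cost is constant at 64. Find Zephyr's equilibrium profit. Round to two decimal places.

3280.50

Solve by backward induction. Given q_V, the follower Zephyr maximises π_Z = (226 - (1/2)q_V - (1/2)q_Z)q_Z - 64q_Z.
∂π_Z/∂q_Z = 162 - (1/2)q_V - q_Z = 0 gives the reaction function q_Z = (162 - (1/2)q_V).
The leader anticipates this reaction. Substituting into P = 226 - 0.5Q gives P = 145 - (1/4)q_V, so π_V = (145 - (1/4)q_V)q_V - 64q_V.
Maximising: ∂π_V/∂q_V = 81 - (1/2)q_V = 0, giving q_V = 162.
Then q_Z = (162 - (1/2)·162) = 81.
Price P = 226 - (1/2)·243 = 209/2.
Zephyr's profit: (209/2 - 64)·81 = 3280.5000.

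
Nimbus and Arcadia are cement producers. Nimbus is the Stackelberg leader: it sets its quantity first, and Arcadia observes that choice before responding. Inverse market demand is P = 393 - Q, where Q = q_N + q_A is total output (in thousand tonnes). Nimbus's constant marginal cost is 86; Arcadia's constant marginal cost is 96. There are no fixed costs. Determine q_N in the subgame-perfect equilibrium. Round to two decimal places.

158.50

The follower Arcadia best-responds to any q_N: π_A = (393 - Q)q_A - 96q_A.
Follower FOC: 297 - q_N - 2q_A = 0, so q_A(q_N) = (297 - q_N)/2.
Nimbus substitutes q_A(q_N) into its own profit: π_N = q_N(393 - q_N - (297 - q_N)/2) - 86q_N = (489/2 - (1/2)q_N)q_N - 86q_N.
The leader's first-order condition 317/2 - q_N = 0 yields q_N = 317/2.
Then q_A = (297 - 317/2)/2 = 277/4.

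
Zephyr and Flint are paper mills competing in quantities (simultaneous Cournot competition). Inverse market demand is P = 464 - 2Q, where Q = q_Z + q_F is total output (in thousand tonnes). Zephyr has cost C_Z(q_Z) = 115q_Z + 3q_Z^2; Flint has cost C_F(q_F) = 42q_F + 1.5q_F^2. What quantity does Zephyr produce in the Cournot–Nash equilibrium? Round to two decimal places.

24.23

Zephyr's profit: π_Z = (464 - 2Q)q_Z - (115q_Z + 3q_Z²). Setting ∂π_Z/∂q_Z = 0: 349 - 10q_Z - 2(q_F) = 0.
Flint's first-order condition: 422 - 7q_F - 2(q_Z) = 0.
Rearranging gives the reaction functions q_Z = (349 - 2q_F)/10 and q_F = (422 - 2q_Z)/7.
Substituting one into the other gives q_Z = 533/22 and q_F = 587/11.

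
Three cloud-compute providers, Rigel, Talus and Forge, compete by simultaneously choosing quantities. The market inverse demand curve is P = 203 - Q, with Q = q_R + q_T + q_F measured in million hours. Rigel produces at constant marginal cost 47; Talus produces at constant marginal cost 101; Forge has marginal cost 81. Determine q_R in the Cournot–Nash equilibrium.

Rigel's profit: π_R = (203 - Q)q_R - (47q_R). Setting ∂π_R/∂q_R = 0: 156 - 2q_R - (q_T + q_F) = 0.
Talus's profit: π_T = (203 - Q)q_T - (101q_T). Setting ∂π_T/∂q_T = 0: 102 - 2q_T - (q_R + q_F) = 0.
Forge's profit: π_F = (203 - Q)q_F - (81q_F). Setting ∂π_F/∂q_F = 0: 122 - 2q_F - (q_R + q_T) = 0.
Summing all 3 equations gives 380 − 4Q = 0, hence Q = 95.
Back-substituting: q_R = (156 − 95) = 61, q_T = (102 − 95) = 7, q_F = (122 − 95) = 27.

61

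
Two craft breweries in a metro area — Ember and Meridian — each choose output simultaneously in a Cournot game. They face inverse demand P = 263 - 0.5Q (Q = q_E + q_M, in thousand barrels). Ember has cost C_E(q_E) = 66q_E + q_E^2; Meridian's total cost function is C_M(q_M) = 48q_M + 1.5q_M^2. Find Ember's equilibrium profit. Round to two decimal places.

5031.20

Ember's profit: π_E = (263 - 0.5Q)q_E - (66q_E + q_E²). Setting ∂π_E/∂q_E = 0: 197 - 3q_E - (1/2)(q_M) = 0.
Meridian's profit: π_M = (263 - 0.5Q)q_M - (48q_M + (3/2)q_M²). Setting ∂π_M/∂q_M = 0: 215 - 4q_M - (1/2)(q_E) = 0.
Rearranging gives the reaction functions q_E = (197 - (1/2)q_M)/3 and q_M = (215 - (1/2)q_E)/4.
Substituting one into the other gives q_E = 57.9149 and q_M = 46.5106.
Price P = 263 - (1/2)·104.4255 = 210.7872.
Ember's profit: 210.7872·57.9149 - 66·57.9149 - 57.9149² = 5031.2024.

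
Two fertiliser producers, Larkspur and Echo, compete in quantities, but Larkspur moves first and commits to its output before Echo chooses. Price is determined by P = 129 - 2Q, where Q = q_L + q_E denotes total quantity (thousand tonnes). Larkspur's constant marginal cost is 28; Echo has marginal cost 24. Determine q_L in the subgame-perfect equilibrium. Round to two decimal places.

The follower Echo best-responds to any q_L: π_E = (129 - 2Q)q_E - 24q_E.
Follower FOC: 105 - 2q_L - 4q_E = 0, so q_E(q_L) = (105 - 2q_L)/4.
Larkspur substitutes q_E(q_L) into its own profit: π_L = q_L(129 - 2q_L - (105 - 2q_L)/2) - 28q_L = (153/2 - q_L)q_L - 28q_L.
Leader FOC: 97/2 - 2q_L = 0, so q_L = 97/4.
Then q_E = (105 - 2·(97/4))/4 = 113/8.

24.25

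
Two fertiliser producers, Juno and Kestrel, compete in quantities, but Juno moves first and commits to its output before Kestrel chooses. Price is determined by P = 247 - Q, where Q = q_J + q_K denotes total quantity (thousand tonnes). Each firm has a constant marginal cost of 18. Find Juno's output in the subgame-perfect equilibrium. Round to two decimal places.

114.50

Solve by backward induction. Given q_J, the follower Kestrel maximises π_K = (247 - q_J - q_K)q_K - 18q_K.
∂π_K/∂q_K = 229 - q_J - 2q_K = 0 gives the reaction function q_K = (229 - q_J)/2.
Juno substitutes q_K(q_J) into its own profit: π_J = q_J(247 - q_J - (229 - q_J)/2) - 18q_J = (265/2 - (1/2)q_J)q_J - 18q_J.
Leader FOC: 229/2 - q_J = 0, so q_J = 229/2.
Then q_K = (229 - 229/2)/2 = 229/4.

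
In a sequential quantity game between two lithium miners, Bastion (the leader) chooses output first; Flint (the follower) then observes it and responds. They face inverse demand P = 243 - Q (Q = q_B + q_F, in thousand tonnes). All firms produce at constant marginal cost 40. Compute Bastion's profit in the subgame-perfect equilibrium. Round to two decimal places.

The follower Flint best-responds to any q_B: π_F = (243 - Q)q_F - 40q_F.
∂π_F/∂q_F = 203 - q_B - 2q_F = 0 gives the reaction function q_F = (203 - q_B)/2.
Bastion substitutes q_F(q_B) into its own profit: π_B = q_B(243 - q_B - (203 - q_B)/2) - 40q_B = (283/2 - (1/2)q_B)q_B - 40q_B.
Leader FOC: 203/2 - q_B = 0, so q_B = 203/2.
Then q_F = (203 - 203/2)/2 = 203/4.
Price P = 243 - 609/4 = 363/4.
Bastion's profit: (363/4 - 40)·(203/2) = 5151.1250.

5151.13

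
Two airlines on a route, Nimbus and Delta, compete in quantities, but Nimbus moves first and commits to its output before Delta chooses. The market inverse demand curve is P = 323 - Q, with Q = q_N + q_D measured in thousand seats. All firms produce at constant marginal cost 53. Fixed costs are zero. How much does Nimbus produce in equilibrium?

The follower Delta best-responds to any q_N: π_D = (323 - Q)q_D - 53q_D.
∂π_D/∂q_D = 270 - q_N - 2q_D = 0 gives the reaction function q_D = (270 - q_N)/2.
Nimbus substitutes q_D(q_N) into its own profit: π_N = q_N(323 - q_N - (270 - q_N)/2) - 53q_N = (188 - (1/2)q_N)q_N - 53q_N.
Maximising: ∂π_N/∂q_N = 135 - q_N = 0, giving q_N = 135.
Then q_D = (270 - 135)/2 = 135/2.

135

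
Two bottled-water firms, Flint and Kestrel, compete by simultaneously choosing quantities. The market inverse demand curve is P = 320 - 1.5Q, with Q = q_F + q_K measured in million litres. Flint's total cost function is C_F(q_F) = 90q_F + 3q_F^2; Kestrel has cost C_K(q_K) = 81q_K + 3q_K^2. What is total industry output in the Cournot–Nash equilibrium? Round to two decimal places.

Flint's profit: π_F = (320 - 1.5Q)q_F - (90q_F + 3q_F²). Setting ∂π_F/∂q_F = 0: 230 - 9q_F - (3/2)(q_K) = 0.
Kestrel's profit: π_K = (320 - 1.5Q)q_K - (81q_K + 3q_K²). Setting ∂π_K/∂q_K = 0: 239 - 9q_K - (3/2)(q_F) = 0.
Best responses: q_F = (230 - (3/2)q_K)/9, q_K = (239 - (3/2)q_F)/9.
Solving the pair: q_F = 326/15, q_K = 344/15.
Total output Q = 326/15 + 344/15 = 134/3.

44.67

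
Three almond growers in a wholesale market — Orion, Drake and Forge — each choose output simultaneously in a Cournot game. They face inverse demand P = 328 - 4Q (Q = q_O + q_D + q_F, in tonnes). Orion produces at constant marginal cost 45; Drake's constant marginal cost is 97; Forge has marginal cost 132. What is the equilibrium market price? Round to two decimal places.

Orion's profit: π_O = (328 - 4Q)q_O - (45q_O). Setting ∂π_O/∂q_O = 0: 283 - 8q_O - 4(q_D + q_F) = 0.
Drake's profit: π_D = (328 - 4Q)q_D - (97q_D). Setting ∂π_D/∂q_D = 0: 231 - 8q_D - 4(q_O + q_F) = 0.
Forge's profit: π_F = (328 - 4Q)q_F - (132q_F). Setting ∂π_F/∂q_F = 0: 196 - 8q_F - 4(q_O + q_D) = 0.
Adding the 3 conditions: 710 − 8Q − 8Q = 0, i.e. Q = 355/8.
Back-substituting: q_O = (283 − 355/2)/4 = 211/8, q_D = (231 − 355/2)/4 = 107/8, q_F = (196 − 355/2)/4 = 37/8.
Total output Q = 355/8, so price P = 328 - 4·(355/8) = 301/2.

150.50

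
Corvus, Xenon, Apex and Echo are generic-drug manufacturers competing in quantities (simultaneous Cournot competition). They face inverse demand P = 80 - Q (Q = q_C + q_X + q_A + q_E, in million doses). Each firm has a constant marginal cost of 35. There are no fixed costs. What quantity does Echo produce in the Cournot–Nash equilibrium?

A representative firm's profit is π_i = q_i(80 - Q) - 35q_i.
Setting ∂π_i/∂q_i = 0 with rivals' quantities fixed: 45 - 2q_i - Σ_{j≠i} q_j = 0.
With identical firms every q_j equals q_i, so Σ_{j≠i} q_j = 3q_i and 45 = 5q_i, giving q_i = 9.

9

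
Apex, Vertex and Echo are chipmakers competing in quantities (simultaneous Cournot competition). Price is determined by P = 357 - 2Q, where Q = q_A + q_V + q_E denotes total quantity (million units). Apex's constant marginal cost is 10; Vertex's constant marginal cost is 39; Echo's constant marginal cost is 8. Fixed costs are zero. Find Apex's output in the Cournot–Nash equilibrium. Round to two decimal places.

46.75

Apex's profit: π_A = (357 - 2Q)q_A - (10q_A). Setting ∂π_A/∂q_A = 0: 347 - 4q_A - 2(q_V + q_E) = 0.
Vertex's first-order condition: 318 - 4q_V - 2(q_A + q_E) = 0.
Echo's first-order condition: 349 - 4q_E - 2(q_A + q_V) = 0.
Adding the 3 conditions: 1014 − 4Q − 4Q = 0, i.e. Q = 507/4.
Back-substituting: q_A = (347 − 507/2)/2 = 187/4, q_V = (318 − 507/2)/2 = 129/4, q_E = (349 − 507/2)/2 = 191/4.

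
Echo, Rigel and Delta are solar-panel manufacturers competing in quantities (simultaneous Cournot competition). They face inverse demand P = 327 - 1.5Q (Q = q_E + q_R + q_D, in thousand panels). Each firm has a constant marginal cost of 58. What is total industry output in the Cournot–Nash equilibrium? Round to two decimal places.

134.50

A representative firm's profit is π_i = q_i(327 - 1.5Q) - 58q_i.
Setting ∂π_i/∂q_i = 0 with rivals' quantities fixed: 269 - 3q_i - (3/2)·Σ_{j≠i} q_j = 0.
With identical firms every q_j equals q_i, so Σ_{j≠i} q_j = 2q_i and 269 = 6q_i, giving q_i = 269/6.
Total output Q = 269/6 + 269/6 + 269/6 = 269/2.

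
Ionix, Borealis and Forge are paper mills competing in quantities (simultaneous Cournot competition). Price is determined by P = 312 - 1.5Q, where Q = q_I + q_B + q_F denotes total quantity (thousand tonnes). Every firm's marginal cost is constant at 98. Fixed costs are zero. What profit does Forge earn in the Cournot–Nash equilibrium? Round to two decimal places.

1908.17

A representative firm's profit is π_i = q_i(312 - 1.5Q) - 98q_i.
Setting ∂π_i/∂q_i = 0 with rivals' quantities fixed: 214 - 3q_i - (3/2)·Σ_{j≠i} q_j = 0.
With identical firms every q_j equals q_i, so Σ_{j≠i} q_j = 2q_i and 214 = 6q_i, giving q_i = 107/3.
Price P = 312 - (3/2)·107 = 303/2.
Forge's profit: (303/2 - 98)·(107/3) = 1908.1667.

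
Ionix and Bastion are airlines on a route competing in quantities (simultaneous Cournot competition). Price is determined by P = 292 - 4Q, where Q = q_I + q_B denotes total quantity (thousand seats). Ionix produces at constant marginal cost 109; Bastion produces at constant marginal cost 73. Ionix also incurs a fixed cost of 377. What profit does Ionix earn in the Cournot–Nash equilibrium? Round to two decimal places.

223.25

Ionix's profit: π_I = (292 - 4Q)q_I - (109q_I). Setting ∂π_I/∂q_I = 0: 183 - 8q_I - 4(q_B) = 0.
Bastion's first-order condition: 219 - 8q_B - 4(q_I) = 0.
So q_I = (183 - 4q_B)/8 and q_B = (219 - 4q_I)/8.
Substituting one into the other gives q_I = 49/4 and q_B = 85/4.
Price P = 292 - 4·(67/2) = 158.
Ionix's profit: (158 - 109)·(49/4) - 377 = 893/4.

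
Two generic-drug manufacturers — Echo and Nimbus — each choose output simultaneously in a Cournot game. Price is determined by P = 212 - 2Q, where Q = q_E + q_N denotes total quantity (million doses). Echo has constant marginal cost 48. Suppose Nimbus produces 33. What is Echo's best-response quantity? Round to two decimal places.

24.50

With the rival's output fixed at 33, Echo's profit is π_E = (212 - 2·33 - 2q_E)q_E - (48q_E) = (146 - 2q_E)q_E - (48q_E).
∂π_E/∂q_E = 98 - 4q_E = 0, so q_E = 49/2.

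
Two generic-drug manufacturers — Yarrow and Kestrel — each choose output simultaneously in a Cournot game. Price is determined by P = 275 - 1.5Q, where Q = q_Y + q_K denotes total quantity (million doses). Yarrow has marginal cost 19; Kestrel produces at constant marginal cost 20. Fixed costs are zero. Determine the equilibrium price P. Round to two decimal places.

104.67

Yarrow's profit: π_Y = (275 - 1.5Q)q_Y - (19q_Y). Setting ∂π_Y/∂q_Y = 0: 256 - 3q_Y - (3/2)(q_K) = 0.
Kestrel's first-order condition: 255 - 3q_K - (3/2)(q_Y) = 0.
So q_Y = (256 - (3/2)q_K)/3 and q_K = (255 - (3/2)q_Y)/3.
Substituting one into the other gives q_Y = 514/9 and q_K = 508/9.
Total output Q = 1022/9, so price P = 275 - (3/2)·(1022/9) = 314/3.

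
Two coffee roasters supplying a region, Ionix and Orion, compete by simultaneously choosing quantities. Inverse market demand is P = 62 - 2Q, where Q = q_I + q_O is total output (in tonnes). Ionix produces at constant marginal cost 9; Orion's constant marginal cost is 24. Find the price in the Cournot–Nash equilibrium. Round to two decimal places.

Ionix's profit: π_I = (62 - 2Q)q_I - (9q_I). Setting ∂π_I/∂q_I = 0: 53 - 4q_I - 2(q_O) = 0.
Orion's first-order condition: 38 - 4q_O - 2(q_I) = 0.
Best responses: q_I = (53 - 2q_O)/4, q_O = (38 - 2q_I)/4.
Substituting one into the other gives q_I = 34/3 and q_O = 23/6.
Total output Q = 91/6, so price P = 62 - 2·(91/6) = 95/3.

31.67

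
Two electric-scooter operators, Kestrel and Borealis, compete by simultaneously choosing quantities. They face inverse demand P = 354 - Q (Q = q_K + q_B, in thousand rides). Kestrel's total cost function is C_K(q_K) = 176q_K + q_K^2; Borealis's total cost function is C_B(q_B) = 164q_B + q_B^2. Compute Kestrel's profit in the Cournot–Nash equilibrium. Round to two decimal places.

2422.08

Kestrel's profit: π_K = (354 - Q)q_K - (176q_K + q_K²). Setting ∂π_K/∂q_K = 0: 178 - 4q_K - (q_B) = 0.
Borealis's profit: π_B = (354 - Q)q_B - (164q_B + q_B²). Setting ∂π_B/∂q_B = 0: 190 - 4q_B - (q_K) = 0.
Rearranging gives the reaction functions q_K = (178 - q_B)/4 and q_B = (190 - q_K)/4.
Solving the pair: q_K = 174/5, q_B = 194/5.
Price P = 354 - 368/5 = 1402/5.
Kestrel's profit: (1402/5)·(174/5) - 176·(174/5) - (174/5)² = 2422.0800.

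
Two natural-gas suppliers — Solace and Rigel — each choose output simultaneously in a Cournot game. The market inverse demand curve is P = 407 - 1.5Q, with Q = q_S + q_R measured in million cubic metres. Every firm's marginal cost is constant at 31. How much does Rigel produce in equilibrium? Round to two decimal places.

Each firm earns π_i = (407 - 1.5Q)q_i - 31q_i.
First-order condition (treating rivals' output as given): 376 - 3q_i - (3/2)q_j = 0.
With identical firms every q_j equals q_i, so q_j = q_i and 376 = (9/2)q_i, giving q_i = 752/9.

83.56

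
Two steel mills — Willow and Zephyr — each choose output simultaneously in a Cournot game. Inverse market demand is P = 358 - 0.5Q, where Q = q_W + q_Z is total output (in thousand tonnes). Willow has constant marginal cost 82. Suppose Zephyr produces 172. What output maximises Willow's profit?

With the rival's output fixed at 172, Willow's profit is π_W = (358 - (1/2)·172 - (1/2)q_W)q_W - (82q_W) = (272 - (1/2)q_W)q_W - (82q_W).
∂π_W/∂q_W = 190 - q_W = 0, so q_W = 190.

190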